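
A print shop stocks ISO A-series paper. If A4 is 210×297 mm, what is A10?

A5: ⌊297/2⌋ × 210 = 148 × 210 mm
A6: ⌊210/2⌋ × 148 = 105 × 148 mm
A7: ⌊148/2⌋ × 105 = 74 × 105 mm
A8: ⌊105/2⌋ × 74 = 52 × 74 mm
A9: ⌊74/2⌋ × 52 = 37 × 52 mm
A10: ⌊52/2⌋ × 37 = 26 × 37 mm

26 × 37 mm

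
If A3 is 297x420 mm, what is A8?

A4: ⌊420/2⌋ × 297 = 210 × 297 mm
A5: ⌊297/2⌋ × 210 = 148 × 210 mm
A6: ⌊210/2⌋ × 148 = 105 × 148 mm
A7: ⌊148/2⌋ × 105 = 74 × 105 mm
A8: ⌊105/2⌋ × 74 = 52 × 74 mm

52 × 74 mm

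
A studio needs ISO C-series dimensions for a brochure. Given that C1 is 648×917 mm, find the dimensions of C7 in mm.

81 × 114 mm

C2: ⌊917/2⌋ × 648 = 458 × 648 mm
C3: ⌊648/2⌋ × 458 = 324 × 458 mm
C4: ⌊458/2⌋ × 324 = 229 × 324 mm
C5: ⌊324/2⌋ × 229 = 162 × 229 mm
C6: ⌊229/2⌋ × 162 = 114 × 162 mm
C7: ⌊162/2⌋ × 114 = 81 × 114 mm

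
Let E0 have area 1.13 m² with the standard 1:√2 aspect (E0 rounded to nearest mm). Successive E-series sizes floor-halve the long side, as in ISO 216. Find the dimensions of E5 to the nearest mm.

Let E0's short side be w mm. w · w√2 = 1.13 m² = 1,130,000 mm², so w ≈ 893.9 mm and w√2 ≈ 1264.1 mm → E0 = 894 × 1264 mm.
E1: ⌊1264/2⌋ × 894 = 632 × 894 mm
E2: ⌊894/2⌋ × 632 = 447 × 632 mm
E3: ⌊632/2⌋ × 447 = 316 × 447 mm
E4: ⌊447/2⌋ × 316 = 223 × 316 mm
E5: ⌊316/2⌋ × 223 = 158 × 223 mm

158 × 223 mm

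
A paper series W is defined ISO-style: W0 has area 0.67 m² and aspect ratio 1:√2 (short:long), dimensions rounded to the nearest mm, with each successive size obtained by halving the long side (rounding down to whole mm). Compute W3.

Let W0's short side be w mm. w · w√2 = 0.67 m² = 670,000 mm², so w ≈ 688.3 mm and w√2 ≈ 973.4 mm → W0 = 688 × 973 mm.
W1: ⌊973/2⌋ × 688 = 486 × 688 mm
W2: ⌊688/2⌋ × 486 = 344 × 486 mm
W3: ⌊486/2⌋ × 344 = 243 × 344 mm

243 × 344 mm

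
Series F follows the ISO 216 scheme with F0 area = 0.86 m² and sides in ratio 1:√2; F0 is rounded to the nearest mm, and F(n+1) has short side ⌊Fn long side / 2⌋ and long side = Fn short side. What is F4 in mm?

Let F0's short side be w mm. w · w√2 = 0.86 m² = 860,000 mm², so w ≈ 779.8 mm and w√2 ≈ 1102.8 mm → F0 = 780 × 1103 mm.
F1: ⌊1103/2⌋ × 780 = 551 × 780 mm
F2: ⌊780/2⌋ × 551 = 390 × 551 mm
F3: ⌊551/2⌋ × 390 = 275 × 390 mm
F4: ⌊390/2⌋ × 275 = 195 × 275 mm

195 × 275 mm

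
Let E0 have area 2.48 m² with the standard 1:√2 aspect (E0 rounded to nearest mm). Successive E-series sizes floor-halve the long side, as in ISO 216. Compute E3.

Let E0's short side be w mm. w · w√2 = 2.48 m² = 2,480,000 mm², so w ≈ 1324.2 mm and w√2 ≈ 1872.8 mm → E0 = 1324 × 1873 mm.
E1: ⌊1873/2⌋ × 1324 = 936 × 1324 mm
E2: ⌊1324/2⌋ × 936 = 662 × 936 mm
E3: ⌊936/2⌋ × 662 = 468 × 662 mm

468 × 662 mm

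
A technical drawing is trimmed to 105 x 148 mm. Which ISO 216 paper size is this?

A6 (105 × 148 mm)

Aspect ratio 148/105 ≈ 1.410 — close to the ISO √2 ≈ 1.414.
In the A-series (A0 area = 1 m²): A6 = 105 × 148 mm.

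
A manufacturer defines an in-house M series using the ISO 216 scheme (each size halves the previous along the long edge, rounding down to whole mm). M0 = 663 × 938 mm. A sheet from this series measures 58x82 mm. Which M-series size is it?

M0: 663 × 938 mm
M1: 469 × 663 mm
M2: 331 × 469 mm
M3: 234 × 331 mm
M4: 165 × 234 mm
M5: 117 × 165 mm
M6: 82 × 117 mm
M7: 58 × 82 mm
M8: 41 × 58 mm
→ matches M7.

M7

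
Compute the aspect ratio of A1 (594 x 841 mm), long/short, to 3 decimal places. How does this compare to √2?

841 / 594 = 1.416
ISO 216 targets √2 ≈ 1.414; the +0.002 deviation is from mm rounding.

1.416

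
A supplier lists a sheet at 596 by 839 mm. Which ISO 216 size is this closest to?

A1 (594 × 841 mm)

Aspect ratio 839/596 ≈ 1.408 — close to the ISO √2 ≈ 1.414.
In the A-series (A0 area = 1 m²): A1 = 594 × 841 mm.
Off by 4 mm total — nearest standard size.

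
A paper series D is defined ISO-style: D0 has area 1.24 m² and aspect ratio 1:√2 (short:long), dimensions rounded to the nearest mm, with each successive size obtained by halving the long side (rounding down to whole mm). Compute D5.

165 × 234 mm

Let D0's short side be w mm. w · w√2 = 1.24 m² = 1,240,000 mm², so w ≈ 936.4 mm and w√2 ≈ 1324.2 mm → D0 = 936 × 1324 mm.
D1: ⌊1324/2⌋ × 936 = 662 × 936 mm
D2: ⌊936/2⌋ × 662 = 468 × 662 mm
D3: ⌊662/2⌋ × 468 = 331 × 468 mm
D4: ⌊468/2⌋ × 331 = 234 × 331 mm
D5: ⌊331/2⌋ × 234 = 165 × 234 mm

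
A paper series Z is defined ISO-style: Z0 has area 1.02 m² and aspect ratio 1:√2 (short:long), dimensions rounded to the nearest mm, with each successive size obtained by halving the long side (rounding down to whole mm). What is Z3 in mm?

300 × 424 mm

Let Z0's short side be w mm. w · w√2 = 1.02 m² = 1,020,000 mm², so w ≈ 849.3 mm and w√2 ≈ 1201.0 mm → Z0 = 849 × 1201 mm.
Z1: ⌊1201/2⌋ × 849 = 600 × 849 mm
Z2: ⌊849/2⌋ × 600 = 424 × 600 mm
Z3: ⌊600/2⌋ × 424 = 300 × 424 mm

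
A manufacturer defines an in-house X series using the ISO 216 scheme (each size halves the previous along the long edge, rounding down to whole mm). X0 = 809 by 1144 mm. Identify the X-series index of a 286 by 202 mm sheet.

X4

X0: 809 × 1144 mm
X1: 572 × 809 mm
X2: 404 × 572 mm
X3: 286 × 404 mm
X4: 202 × 286 mm
X5: 143 × 202 mm
→ matches X4.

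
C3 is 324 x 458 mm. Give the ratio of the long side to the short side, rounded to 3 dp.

1.414

458 / 324 = 1.414
Matches √2 ≈ 1.414 — the ISO 216 defining ratio.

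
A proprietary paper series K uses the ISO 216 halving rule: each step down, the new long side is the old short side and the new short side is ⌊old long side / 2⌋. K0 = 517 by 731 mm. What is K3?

K1: ⌊731/2⌋ × 517 = 365 × 517 mm
K2: ⌊517/2⌋ × 365 = 258 × 365 mm
K3: ⌊365/2⌋ × 258 = 182 × 258 mm

182 × 258 mm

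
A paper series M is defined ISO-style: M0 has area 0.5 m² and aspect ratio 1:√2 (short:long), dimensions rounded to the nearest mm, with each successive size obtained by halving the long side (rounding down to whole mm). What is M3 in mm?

210 × 297 mm

Let M0's short side be w mm. w · w√2 = 0.5 m² = 500,000 mm², so w ≈ 594.6 mm and w√2 ≈ 840.9 mm → M0 = 595 × 841 mm.
M1: ⌊841/2⌋ × 595 = 420 × 595 mm
M2: ⌊595/2⌋ × 420 = 297 × 420 mm
M3: ⌊420/2⌋ × 297 = 210 × 297 mm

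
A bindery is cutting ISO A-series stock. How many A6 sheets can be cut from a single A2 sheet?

16

A2 = 420 × 594 mm; A6 = 105 × 148 mm.
Each halving step doubles the count; 4 steps from A2 to A6.
2^4 = 16.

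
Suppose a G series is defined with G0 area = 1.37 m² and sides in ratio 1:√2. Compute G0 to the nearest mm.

Let the short side be w mm. Then w · w√2 = 1.37 m² = 1,370,000 mm².
w² = 1,370,000/√2, so w ≈ 984.2 mm; long side = w√2 ≈ 1391.9 mm.

984 × 1392 mm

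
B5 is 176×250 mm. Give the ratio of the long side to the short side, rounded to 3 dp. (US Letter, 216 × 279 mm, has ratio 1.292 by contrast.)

1.420

250 / 176 = 1.420
ISO 216 targets √2 ≈ 1.414; the +0.006 deviation is from mm rounding.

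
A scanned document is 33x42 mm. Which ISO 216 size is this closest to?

Aspect ratio 42/33 ≈ 1.273 (ISO target is √2 ≈ 1.414).
In the B-series (B0 = 1000 × 1414 mm): B10 = 31 × 44 mm.
Off by 4 mm total — nearest standard size.

B10 (31 × 44 mm)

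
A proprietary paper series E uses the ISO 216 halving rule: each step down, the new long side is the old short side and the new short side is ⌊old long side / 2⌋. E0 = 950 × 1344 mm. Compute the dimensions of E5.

168 × 237 mm

E1 = 672 × 950 mm (from E0 by 1 halving).
E2: ⌊950/2⌋ × 672 = 475 × 672 mm
E3: ⌊672/2⌋ × 475 = 336 × 475 mm
E4: ⌊475/2⌋ × 336 = 237 × 336 mm
E5: ⌊336/2⌋ × 237 = 168 × 237 mm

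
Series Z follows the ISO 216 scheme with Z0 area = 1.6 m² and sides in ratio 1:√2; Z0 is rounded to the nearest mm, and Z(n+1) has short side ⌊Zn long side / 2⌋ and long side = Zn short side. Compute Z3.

Let Z0's short side be w mm. w · w√2 = 1.6 m² = 1,600,000 mm², so w ≈ 1063.7 mm and w√2 ≈ 1504.2 mm → Z0 = 1064 × 1504 mm.
Z1: ⌊1504/2⌋ × 1064 = 752 × 1064 mm
Z2: ⌊1064/2⌋ × 752 = 532 × 752 mm
Z3: ⌊752/2⌋ × 532 = 376 × 532 mm

376 × 532 mm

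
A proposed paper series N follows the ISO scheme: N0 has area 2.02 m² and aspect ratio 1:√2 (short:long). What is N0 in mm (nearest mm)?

Let the short side be w mm. Then w · w√2 = 2.02 m² = 2,020,000 mm².
w² = 2,020,000/√2, so w ≈ 1195.1 mm; long side = w√2 ≈ 1690.2 mm.

1195 × 1690 mm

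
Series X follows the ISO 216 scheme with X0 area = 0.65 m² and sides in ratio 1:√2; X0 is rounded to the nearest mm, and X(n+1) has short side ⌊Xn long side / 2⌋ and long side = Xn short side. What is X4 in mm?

169 × 239 mm

Let X0's short side be w mm. w · w√2 = 0.65 m² = 650,000 mm², so w ≈ 678.0 mm and w√2 ≈ 958.8 mm → X0 = 678 × 959 mm.
X1: ⌊959/2⌋ × 678 = 479 × 678 mm
X2: ⌊678/2⌋ × 479 = 339 × 479 mm
X3: ⌊479/2⌋ × 339 = 239 × 339 mm
X4: ⌊339/2⌋ × 239 = 169 × 239 mm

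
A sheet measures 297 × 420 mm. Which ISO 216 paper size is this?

Aspect ratio 420/297 ≈ 1.414 — close to the ISO √2 ≈ 1.414.
In the A-series (A0 area = 1 m²): A3 = 297 × 420 mm.

A3 (297 × 420 mm)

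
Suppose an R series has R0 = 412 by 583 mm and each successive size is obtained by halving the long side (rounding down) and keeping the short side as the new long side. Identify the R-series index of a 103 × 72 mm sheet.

R5

R0: 412 × 583 mm
R1: 291 × 412 mm
R2: 206 × 291 mm
R3: 145 × 206 mm
R4: 103 × 145 mm
R5: 72 × 103 mm
R6: 51 × 72 mm
→ matches R5.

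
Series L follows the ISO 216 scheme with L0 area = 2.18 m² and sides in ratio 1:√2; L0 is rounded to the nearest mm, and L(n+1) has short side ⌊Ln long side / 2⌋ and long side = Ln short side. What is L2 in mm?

621 × 878 mm

Let L0's short side be w mm. w · w√2 = 2.18 m² = 2,180,000 mm², so w ≈ 1241.6 mm and w√2 ≈ 1755.8 mm → L0 = 1242 × 1756 mm.
L1: ⌊1756/2⌋ × 1242 = 878 × 1242 mm
L2: ⌊1242/2⌋ × 878 = 621 × 878 mm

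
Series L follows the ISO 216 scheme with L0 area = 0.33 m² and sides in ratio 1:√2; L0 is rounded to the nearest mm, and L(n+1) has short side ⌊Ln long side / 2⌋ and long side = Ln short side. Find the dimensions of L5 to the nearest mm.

Let L0's short side be w mm. w · w√2 = 0.33 m² = 330,000 mm², so w ≈ 483.1 mm and w√2 ≈ 683.1 mm → L0 = 483 × 683 mm.
L1: ⌊683/2⌋ × 483 = 341 × 483 mm
L2: ⌊483/2⌋ × 341 = 241 × 341 mm
L3: ⌊341/2⌋ × 241 = 170 × 241 mm
L4: ⌊241/2⌋ × 170 = 120 × 170 mm
L5: ⌊170/2⌋ × 120 = 85 × 120 mm

85 × 120 mm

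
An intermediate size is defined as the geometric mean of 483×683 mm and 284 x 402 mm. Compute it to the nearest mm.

370 × 524 mm

Short side: √(483 · 284) = √137172 ≈ 370.4 → 370 mm
Long side: √(683 · 402) = √274566 ≈ 524.0 → 524 mm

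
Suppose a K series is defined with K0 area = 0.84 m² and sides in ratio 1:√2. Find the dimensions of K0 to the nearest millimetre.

Let the short side be w mm. Then w · w√2 = 0.84 m² = 840,000 mm².
w² = 840,000/√2, so w ≈ 770.7 mm; long side = w√2 ≈ 1089.9 mm.

771 × 1090 mm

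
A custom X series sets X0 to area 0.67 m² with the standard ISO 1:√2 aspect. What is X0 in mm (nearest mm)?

688 × 973 mm

Let the short side be w mm. Then w · w√2 = 0.67 m² = 670,000 mm².
w² = 670,000/√2, so w ≈ 688.3 mm; long side = w√2 ≈ 973.4 mm.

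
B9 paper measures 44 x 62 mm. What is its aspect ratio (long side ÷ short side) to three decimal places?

1.409

62 / 44 = 1.409
ISO 216 targets √2 ≈ 1.414; the -0.005 deviation is from mm rounding.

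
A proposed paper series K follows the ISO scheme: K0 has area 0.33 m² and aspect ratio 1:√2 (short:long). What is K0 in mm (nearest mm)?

483 × 683 mm

Let the short side be w mm. Then w · w√2 = 0.33 m² = 330,000 mm².
w² = 330,000/√2, so w ≈ 483.1 mm; long side = w√2 ≈ 683.1 mm.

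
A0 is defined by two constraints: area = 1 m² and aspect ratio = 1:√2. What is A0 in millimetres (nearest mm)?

841 × 1189 mm

Let the short side be w mm. Then the long side is w√2 and w · w√2 = 10⁶ mm².
w² = 10⁶/√2, so w = 1000 / 2^(1/4) ≈ 840.9 mm; long side = 1000 · 2^(1/4) ≈ 1189.2 mm.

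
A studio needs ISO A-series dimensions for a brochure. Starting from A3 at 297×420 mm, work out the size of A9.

37 × 52 mm

A4: ⌊420/2⌋ × 297 = 210 × 297 mm
A5: ⌊297/2⌋ × 210 = 148 × 210 mm
A6: ⌊210/2⌋ × 148 = 105 × 148 mm
A7: ⌊148/2⌋ × 105 = 74 × 105 mm
A8: ⌊105/2⌋ × 74 = 52 × 74 mm
A9: ⌊74/2⌋ × 52 = 37 × 52 mm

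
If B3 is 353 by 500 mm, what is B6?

125 × 176 mm

B4: ⌊500/2⌋ × 353 = 250 × 353 mm
B5: ⌊353/2⌋ × 250 = 176 × 250 mm
B6: ⌊250/2⌋ × 176 = 125 × 176 mm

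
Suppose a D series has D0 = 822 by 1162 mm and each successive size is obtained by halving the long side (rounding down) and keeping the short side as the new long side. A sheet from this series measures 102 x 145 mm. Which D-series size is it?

D6

D0: 822 × 1162 mm
D1: 581 × 822 mm
D2: 411 × 581 mm
D3: 290 × 411 mm
D4: 205 × 290 mm
D5: 145 × 205 mm
D6: 102 × 145 mm
D7: 72 × 102 mm
→ matches D6.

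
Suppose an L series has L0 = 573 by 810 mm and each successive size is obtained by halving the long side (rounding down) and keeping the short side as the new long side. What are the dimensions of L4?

143 × 202 mm

L1: ⌊810/2⌋ × 573 = 405 × 573 mm
L2: ⌊573/2⌋ × 405 = 286 × 405 mm
L3: ⌊405/2⌋ × 286 = 202 × 286 mm
L4: ⌊286/2⌋ × 202 = 143 × 202 mm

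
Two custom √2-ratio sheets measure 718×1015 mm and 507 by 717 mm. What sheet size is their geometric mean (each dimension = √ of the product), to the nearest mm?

603 × 853 mm

Short side: √(718 · 507) = √364026 ≈ 603.3 → 603 mm
Long side: √(1015 · 717) = √727755 ≈ 853.1 → 853 mm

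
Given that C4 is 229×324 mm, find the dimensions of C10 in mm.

C5: ⌊324/2⌋ × 229 = 162 × 229 mm
C6: ⌊229/2⌋ × 162 = 114 × 162 mm
C7: ⌊162/2⌋ × 114 = 81 × 114 mm
C8: ⌊114/2⌋ × 81 = 57 × 81 mm
C9: ⌊81/2⌋ × 57 = 40 × 57 mm
C10: ⌊57/2⌋ × 40 = 28 × 40 mm

28 × 40 mm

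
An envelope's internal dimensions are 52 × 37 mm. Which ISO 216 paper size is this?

Aspect ratio 52/37 ≈ 1.405 — close to the ISO √2 ≈ 1.414.
In the A-series (A0 area = 1 m²): A9 = 37 × 52 mm.

A9 (37 × 52 mm)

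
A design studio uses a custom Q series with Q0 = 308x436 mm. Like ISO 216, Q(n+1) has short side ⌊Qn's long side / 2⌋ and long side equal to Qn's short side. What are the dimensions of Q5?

Q1: ⌊436/2⌋ × 308 = 218 × 308 mm
Q2: ⌊308/2⌋ × 218 = 154 × 218 mm
Q3: ⌊218/2⌋ × 154 = 109 × 154 mm
Q4: ⌊154/2⌋ × 109 = 77 × 109 mm
Q5: ⌊109/2⌋ × 77 = 54 × 77 mm

54 × 77 mm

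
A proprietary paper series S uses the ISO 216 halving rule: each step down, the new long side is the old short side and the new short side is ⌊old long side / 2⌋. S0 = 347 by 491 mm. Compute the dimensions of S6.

43 × 61 mm

S1: ⌊491/2⌋ × 347 = 245 × 347 mm
S2: ⌊347/2⌋ × 245 = 173 × 245 mm
S3: ⌊245/2⌋ × 173 = 122 × 173 mm
S4: ⌊173/2⌋ × 122 = 86 × 122 mm
S5: ⌊122/2⌋ × 86 = 61 × 86 mm
S6: ⌊86/2⌋ × 61 = 43 × 61 mm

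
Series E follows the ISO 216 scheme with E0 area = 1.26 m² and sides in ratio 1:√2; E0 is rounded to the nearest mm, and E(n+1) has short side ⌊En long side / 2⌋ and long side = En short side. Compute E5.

Let E0's short side be w mm. w · w√2 = 1.26 m² = 1,260,000 mm², so w ≈ 943.9 mm and w√2 ≈ 1334.9 mm → E0 = 944 × 1335 mm.
E1: ⌊1335/2⌋ × 944 = 667 × 944 mm
E2: ⌊944/2⌋ × 667 = 472 × 667 mm
E3: ⌊667/2⌋ × 472 = 333 × 472 mm
E4: ⌊472/2⌋ × 333 = 236 × 333 mm
E5: ⌊333/2⌋ × 236 = 166 × 236 mm

166 × 236 mm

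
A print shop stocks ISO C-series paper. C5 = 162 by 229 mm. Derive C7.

C6: ⌊229/2⌋ × 162 = 114 × 162 mm
C7: ⌊162/2⌋ × 114 = 81 × 114 mm

81 × 114 mm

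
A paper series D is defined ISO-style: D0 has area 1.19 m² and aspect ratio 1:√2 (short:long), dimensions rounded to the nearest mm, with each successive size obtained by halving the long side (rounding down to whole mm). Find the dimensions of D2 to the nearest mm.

458 × 648 mm

Let D0's short side be w mm. w · w√2 = 1.19 m² = 1,190,000 mm², so w ≈ 917.3 mm and w√2 ≈ 1297.3 mm → D0 = 917 × 1297 mm.
D1: ⌊1297/2⌋ × 917 = 648 × 917 mm
D2: ⌊917/2⌋ × 648 = 458 × 648 mm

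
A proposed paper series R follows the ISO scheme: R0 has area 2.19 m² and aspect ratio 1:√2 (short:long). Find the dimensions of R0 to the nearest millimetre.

1244 × 1760 mm

Let the short side be w mm. Then w · w√2 = 2.19 m² = 2,190,000 mm².
w² = 2,190,000/√2, so w ≈ 1244.4 mm; long side = w√2 ≈ 1759.9 mm.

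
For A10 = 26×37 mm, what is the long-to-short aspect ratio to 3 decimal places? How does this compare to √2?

1.423

37 / 26 = 1.423
ISO 216 targets √2 ≈ 1.414; the +0.009 deviation is from mm rounding.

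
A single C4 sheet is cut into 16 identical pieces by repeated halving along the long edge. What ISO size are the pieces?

16 = 2^4, so 4 halving steps.
C4 → C5 → … → C8 after 4 steps.

C8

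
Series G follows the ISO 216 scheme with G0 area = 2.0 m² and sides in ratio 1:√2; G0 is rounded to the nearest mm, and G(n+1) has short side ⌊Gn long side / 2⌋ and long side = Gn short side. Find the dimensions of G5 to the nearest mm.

210 × 297 mm

Let G0's short side be w mm. w · w√2 = 2.0 m² = 2,000,000 mm², so w ≈ 1189.2 mm and w√2 ≈ 1681.8 mm → G0 = 1189 × 1682 mm.
G1: ⌊1682/2⌋ × 1189 = 841 × 1189 mm
G2: ⌊1189/2⌋ × 841 = 594 × 841 mm
G3: ⌊841/2⌋ × 594 = 420 × 594 mm
G4: ⌊594/2⌋ × 420 = 297 × 420 mm
G5: ⌊420/2⌋ × 297 = 210 × 297 mm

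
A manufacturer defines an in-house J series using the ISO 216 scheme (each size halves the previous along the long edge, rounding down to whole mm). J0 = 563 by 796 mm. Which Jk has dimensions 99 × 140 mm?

J0: 563 × 796 mm
J1: 398 × 563 mm
J2: 281 × 398 mm
J3: 199 × 281 mm
J4: 140 × 199 mm
J5: 99 × 140 mm
J6: 70 × 99 mm
→ matches J5.

J5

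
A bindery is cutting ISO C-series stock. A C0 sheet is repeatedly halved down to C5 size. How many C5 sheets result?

32

Each ISO step halves the sheet: 1 × C0 → 2 × C1 → 4 × C2 → 8 × C3 → …
From C0 to C5 is 5 halving steps: 2^5 = 32.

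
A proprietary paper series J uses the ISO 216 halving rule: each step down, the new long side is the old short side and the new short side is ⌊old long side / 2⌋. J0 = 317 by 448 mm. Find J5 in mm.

J1: ⌊448/2⌋ × 317 = 224 × 317 mm
J2: ⌊317/2⌋ × 224 = 158 × 224 mm
J3: ⌊224/2⌋ × 158 = 112 × 158 mm
J4: ⌊158/2⌋ × 112 = 79 × 112 mm
J5: ⌊112/2⌋ × 79 = 56 × 79 mm

56 × 79 mm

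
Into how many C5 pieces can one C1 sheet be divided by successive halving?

Each ISO step halves the sheet: 1 × C1 → 2 × C2 → 4 × C3 → 8 × C4 → …
From C1 to C5 is 4 halving steps: 2^4 = 16.

16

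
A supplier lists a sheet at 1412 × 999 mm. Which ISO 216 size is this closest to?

B0 (1000 × 1414 mm)

Aspect ratio 1412/999 ≈ 1.413 — close to the ISO √2 ≈ 1.414.
In the B-series (B0 = 1000 × 1414 mm): B0 = 1000 × 1414 mm.
Off by 3 mm total — nearest standard size.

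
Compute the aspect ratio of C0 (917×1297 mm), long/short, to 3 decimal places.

1.414

1297 / 917 = 1.414
Matches √2 ≈ 1.414 — the ISO 216 defining ratio.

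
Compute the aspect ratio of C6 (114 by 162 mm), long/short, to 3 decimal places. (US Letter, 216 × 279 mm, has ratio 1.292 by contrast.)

162 / 114 = 1.421
ISO 216 targets √2 ≈ 1.414; the +0.007 deviation is from mm rounding.

1.421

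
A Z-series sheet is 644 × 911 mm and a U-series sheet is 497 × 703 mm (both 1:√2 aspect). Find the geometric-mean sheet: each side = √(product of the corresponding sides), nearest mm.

Short side: √(644 · 497) = √320068 ≈ 565.7 → 566 mm
Long side: √(911 · 703) = √640433 ≈ 800.3 → 800 mm

566 × 800 mm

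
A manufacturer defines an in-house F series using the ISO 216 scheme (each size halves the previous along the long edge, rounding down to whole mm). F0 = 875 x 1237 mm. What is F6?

109 × 154 mm

F1: ⌊1237/2⌋ × 875 = 618 × 875 mm
F2: ⌊875/2⌋ × 618 = 437 × 618 mm
F3: ⌊618/2⌋ × 437 = 309 × 437 mm
F4: ⌊437/2⌋ × 309 = 218 × 309 mm
F5: ⌊309/2⌋ × 218 = 154 × 218 mm
F6: ⌊218/2⌋ × 154 = 109 × 154 mm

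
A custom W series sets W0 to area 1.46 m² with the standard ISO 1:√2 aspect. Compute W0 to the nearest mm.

Let the short side be w mm. Then w · w√2 = 1.46 m² = 1,460,000 mm².
w² = 1,460,000/√2, so w ≈ 1016.1 mm; long side = w√2 ≈ 1436.9 mm.

1016 × 1437 mm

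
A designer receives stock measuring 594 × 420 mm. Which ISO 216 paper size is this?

Aspect ratio 594/420 ≈ 1.414 — close to the ISO √2 ≈ 1.414.
In the A-series (A0 area = 1 m²): A2 = 420 × 594 mm.

A2 (420 × 594 mm)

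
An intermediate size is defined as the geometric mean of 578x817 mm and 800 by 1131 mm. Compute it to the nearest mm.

680 × 961 mm

Short side: √(578 · 800) = √462400 ≈ 680.0 → 680 mm
Long side: √(817 · 1131) = √924027 ≈ 961.3 → 961 mm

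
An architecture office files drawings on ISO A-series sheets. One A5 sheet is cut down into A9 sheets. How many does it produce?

16

Each ISO step halves the sheet: 1 × A5 → 2 × A6 → 4 × A7 → 8 × A8 → …
From A5 to A9 is 4 halving steps: 2^4 = 16.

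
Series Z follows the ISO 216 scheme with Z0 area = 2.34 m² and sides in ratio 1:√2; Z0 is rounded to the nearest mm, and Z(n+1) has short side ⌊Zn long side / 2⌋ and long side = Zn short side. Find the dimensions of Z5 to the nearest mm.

Let Z0's short side be w mm. w · w√2 = 2.34 m² = 2,340,000 mm², so w ≈ 1286.3 mm and w√2 ≈ 1819.1 mm → Z0 = 1286 × 1819 mm.
Z1: ⌊1819/2⌋ × 1286 = 909 × 1286 mm
Z2: ⌊1286/2⌋ × 909 = 643 × 909 mm
Z3: ⌊909/2⌋ × 643 = 454 × 643 mm
Z4: ⌊643/2⌋ × 454 = 321 × 454 mm
Z5: ⌊454/2⌋ × 321 = 227 × 321 mm

227 × 321 mm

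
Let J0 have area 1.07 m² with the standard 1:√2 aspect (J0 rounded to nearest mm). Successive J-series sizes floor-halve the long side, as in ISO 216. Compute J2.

Let J0's short side be w mm. w · w√2 = 1.07 m² = 1,070,000 mm², so w ≈ 869.8 mm and w√2 ≈ 1230.1 mm → J0 = 870 × 1230 mm.
J1: ⌊1230/2⌋ × 870 = 615 × 870 mm
J2: ⌊870/2⌋ × 615 = 435 × 615 mm

435 × 615 mm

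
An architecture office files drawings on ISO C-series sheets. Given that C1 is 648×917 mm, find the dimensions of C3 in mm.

C2: ⌊917/2⌋ × 648 = 458 × 648 mm
C3: ⌊648/2⌋ × 458 = 324 × 458 mm

324 × 458 mm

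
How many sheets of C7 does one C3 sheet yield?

16

Each ISO step halves the sheet: 1 × C3 → 2 × C4 → 4 × C5 → 8 × C6 → …
From C3 to C7 is 4 halving steps: 2^4 = 16.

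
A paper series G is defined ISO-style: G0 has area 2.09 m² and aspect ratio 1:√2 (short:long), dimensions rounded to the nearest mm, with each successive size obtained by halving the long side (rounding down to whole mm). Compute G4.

304 × 429 mm

Let G0's short side be w mm. w · w√2 = 2.09 m² = 2,090,000 mm², so w ≈ 1215.7 mm and w√2 ≈ 1719.2 mm → G0 = 1216 × 1719 mm.
G1: ⌊1719/2⌋ × 1216 = 859 × 1216 mm
G2: ⌊1216/2⌋ × 859 = 608 × 859 mm
G3: ⌊859/2⌋ × 608 = 429 × 608 mm
G4: ⌊608/2⌋ × 429 = 304 × 429 mm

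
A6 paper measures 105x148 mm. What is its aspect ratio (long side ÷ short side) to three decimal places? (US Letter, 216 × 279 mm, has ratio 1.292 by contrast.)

1.410

148 / 105 = 1.410
ISO 216 targets √2 ≈ 1.414; the -0.005 deviation is from mm rounding.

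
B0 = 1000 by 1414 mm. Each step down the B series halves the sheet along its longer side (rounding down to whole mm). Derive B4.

250 × 353 mm

B1: ⌊1414/2⌋ × 1000 = 707 × 1000 mm
B2: ⌊1000/2⌋ × 707 = 500 × 707 mm
B3: ⌊707/2⌋ × 500 = 353 × 500 mm
B4: ⌊500/2⌋ × 353 = 250 × 353 mm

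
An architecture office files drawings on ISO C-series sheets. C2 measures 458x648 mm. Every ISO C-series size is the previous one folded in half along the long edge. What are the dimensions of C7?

81 × 114 mm

C3: ⌊648/2⌋ × 458 = 324 × 458 mm
C4: ⌊458/2⌋ × 324 = 229 × 324 mm
C5: ⌊324/2⌋ × 229 = 162 × 229 mm
C6: ⌊229/2⌋ × 162 = 114 × 162 mm
C7: ⌊162/2⌋ × 114 = 81 × 114 mm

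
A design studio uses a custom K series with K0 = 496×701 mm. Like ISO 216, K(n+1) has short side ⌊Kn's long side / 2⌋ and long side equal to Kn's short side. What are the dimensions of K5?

87 × 124 mm

K1 = 350 × 496 mm (from K0 by 1 halving).
K2: ⌊496/2⌋ × 350 = 248 × 350 mm
K3: ⌊350/2⌋ × 248 = 175 × 248 mm
K4: ⌊248/2⌋ × 175 = 124 × 175 mm
K5: ⌊175/2⌋ × 124 = 87 × 124 mm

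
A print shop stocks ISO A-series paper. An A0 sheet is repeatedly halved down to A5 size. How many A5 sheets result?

32

A0 = 841 × 1189 mm; A5 = 148 × 210 mm.
Each halving step doubles the count; 5 steps from A0 to A5.
2^5 = 32.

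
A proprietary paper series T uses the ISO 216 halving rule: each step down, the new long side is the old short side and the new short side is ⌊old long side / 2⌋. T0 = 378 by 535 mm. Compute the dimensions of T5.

T1 = 267 × 378 mm (from T0 by 1 halving).
T2: ⌊378/2⌋ × 267 = 189 × 267 mm
T3: ⌊267/2⌋ × 189 = 133 × 189 mm
T4: ⌊189/2⌋ × 133 = 94 × 133 mm
T5: ⌊133/2⌋ × 94 = 66 × 94 mm

66 × 94 mm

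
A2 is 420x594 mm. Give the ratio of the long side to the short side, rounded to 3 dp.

594 / 420 = 1.414
Matches √2 ≈ 1.414 — the ISO 216 defining ratio.

1.414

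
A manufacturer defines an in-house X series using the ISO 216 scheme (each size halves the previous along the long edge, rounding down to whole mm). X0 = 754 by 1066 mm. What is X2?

377 × 533 mm

X1: ⌊1066/2⌋ × 754 = 533 × 754 mm
X2: ⌊754/2⌋ × 533 = 377 × 533 mm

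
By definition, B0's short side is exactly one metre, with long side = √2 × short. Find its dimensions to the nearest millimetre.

1000 × 1414 mm

Short side = 1000 mm; long side = 1000√2 ≈ 1414.2 mm.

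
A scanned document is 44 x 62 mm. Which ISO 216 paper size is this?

Aspect ratio 62/44 ≈ 1.409 — close to the ISO √2 ≈ 1.414.
In the B-series (B0 = 1000 × 1414 mm): B9 = 44 × 62 mm.

B9 (44 × 62 mm)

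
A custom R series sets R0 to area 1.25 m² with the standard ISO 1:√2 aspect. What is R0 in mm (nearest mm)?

Let the short side be w mm. Then w · w√2 = 1.25 m² = 1,250,000 mm².
w² = 1,250,000/√2, so w ≈ 940.2 mm; long side = w√2 ≈ 1329.6 mm.

940 × 1330 mm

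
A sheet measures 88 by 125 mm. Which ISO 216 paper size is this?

B7 (88 × 125 mm)

Aspect ratio 125/88 ≈ 1.420 — close to the ISO √2 ≈ 1.414.
In the B-series (B0 = 1000 × 1414 mm): B7 = 88 × 125 mm.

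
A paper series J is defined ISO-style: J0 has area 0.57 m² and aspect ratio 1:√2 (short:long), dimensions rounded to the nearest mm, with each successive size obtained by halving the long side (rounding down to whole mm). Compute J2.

Let J0's short side be w mm. w · w√2 = 0.57 m² = 570,000 mm², so w ≈ 634.9 mm and w√2 ≈ 897.8 mm → J0 = 635 × 898 mm.
J1: ⌊898/2⌋ × 635 = 449 × 635 mm
J2: ⌊635/2⌋ × 449 = 317 × 449 mm

317 × 449 mm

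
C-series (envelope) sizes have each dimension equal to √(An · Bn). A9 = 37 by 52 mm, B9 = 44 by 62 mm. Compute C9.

Short side: √(37 · 44) = √1628 ≈ 40.3 → 40 mm
Long side: √(52 · 62) = √3224 ≈ 56.8 → 57 mm

40 × 57 mm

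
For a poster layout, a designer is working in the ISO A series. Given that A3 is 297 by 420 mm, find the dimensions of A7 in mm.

A4: ⌊420/2⌋ × 297 = 210 × 297 mm
A5: ⌊297/2⌋ × 210 = 148 × 210 mm
A6: ⌊210/2⌋ × 148 = 105 × 148 mm
A7: ⌊148/2⌋ × 105 = 74 × 105 mm

74 × 105 mm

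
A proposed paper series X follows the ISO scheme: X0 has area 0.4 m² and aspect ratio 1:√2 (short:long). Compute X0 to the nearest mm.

Let the short side be w mm. Then w · w√2 = 0.4 m² = 400,000 mm².
w² = 400,000/√2, so w ≈ 531.8 mm; long side = w√2 ≈ 752.1 mm.

532 × 752 mm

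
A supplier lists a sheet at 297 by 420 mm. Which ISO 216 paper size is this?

A3 (297 × 420 mm)

Aspect ratio 420/297 ≈ 1.414 — close to the ISO √2 ≈ 1.414.
In the A-series (A0 area = 1 m²): A3 = 297 × 420 mm.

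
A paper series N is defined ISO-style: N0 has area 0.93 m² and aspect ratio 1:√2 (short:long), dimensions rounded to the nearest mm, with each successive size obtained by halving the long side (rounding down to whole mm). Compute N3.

Let N0's short side be w mm. w · w√2 = 0.93 m² = 930,000 mm², so w ≈ 810.9 mm and w√2 ≈ 1146.8 mm → N0 = 811 × 1147 mm.
N1: ⌊1147/2⌋ × 811 = 573 × 811 mm
N2: ⌊811/2⌋ × 573 = 405 × 573 mm
N3: ⌊573/2⌋ × 405 = 286 × 405 mm

286 × 405 mm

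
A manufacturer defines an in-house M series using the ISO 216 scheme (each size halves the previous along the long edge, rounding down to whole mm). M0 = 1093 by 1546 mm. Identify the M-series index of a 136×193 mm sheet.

M0: 1093 × 1546 mm
M1: 773 × 1093 mm
M2: 546 × 773 mm
M3: 386 × 546 mm
M4: 273 × 386 mm
M5: 193 × 273 mm
M6: 136 × 193 mm
M7: 96 × 136 mm
→ matches M6.

M6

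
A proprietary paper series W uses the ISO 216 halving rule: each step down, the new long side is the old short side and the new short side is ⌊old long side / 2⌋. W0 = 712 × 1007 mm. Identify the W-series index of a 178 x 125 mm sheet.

W5

W0: 712 × 1007 mm
W1: 503 × 712 mm
W2: 356 × 503 mm
W3: 251 × 356 mm
W4: 178 × 251 mm
W5: 125 × 178 mm
W6: 89 × 125 mm
→ matches W5.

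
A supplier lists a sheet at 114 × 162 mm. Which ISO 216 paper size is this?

Aspect ratio 162/114 ≈ 1.421 — close to the ISO √2 ≈ 1.414.
In the C-series (envelope sizes, between A and B): C6 = 114 × 162 mm.

C6 (114 × 162 mm)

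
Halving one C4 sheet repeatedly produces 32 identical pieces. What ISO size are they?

32 = 2^5, so 5 halving steps.
C4 → C5 → … → C9 after 5 steps.

C9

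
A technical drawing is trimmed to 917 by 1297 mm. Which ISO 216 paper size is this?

C0 (917 × 1297 mm)

Aspect ratio 1297/917 ≈ 1.414 — close to the ISO √2 ≈ 1.414.
In the C-series (envelope sizes, between A and B): C0 = 917 × 1297 mm.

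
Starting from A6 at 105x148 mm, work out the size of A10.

A7: ⌊148/2⌋ × 105 = 74 × 105 mm
A8: ⌊105/2⌋ × 74 = 52 × 74 mm
A9: ⌊74/2⌋ × 52 = 37 × 52 mm
A10: ⌊52/2⌋ × 37 = 26 × 37 mm

26 × 37 mm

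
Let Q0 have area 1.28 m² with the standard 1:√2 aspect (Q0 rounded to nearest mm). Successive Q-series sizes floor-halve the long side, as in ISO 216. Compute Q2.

475 × 672 mm

Let Q0's short side be w mm. w · w√2 = 1.28 m² = 1,280,000 mm², so w ≈ 951.4 mm and w√2 ≈ 1345.4 mm → Q0 = 951 × 1345 mm.
Q1: ⌊1345/2⌋ × 951 = 672 × 951 mm
Q2: ⌊951/2⌋ × 672 = 475 × 672 mm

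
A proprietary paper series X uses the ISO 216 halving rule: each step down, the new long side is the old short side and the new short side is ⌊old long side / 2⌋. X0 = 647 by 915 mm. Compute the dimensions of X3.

228 × 323 mm

X1: ⌊915/2⌋ × 647 = 457 × 647 mm
X2: ⌊647/2⌋ × 457 = 323 × 457 mm
X3: ⌊457/2⌋ × 323 = 228 × 323 mm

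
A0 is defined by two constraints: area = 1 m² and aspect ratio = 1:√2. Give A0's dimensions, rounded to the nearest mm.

841 × 1189 mm

Let the short side be w mm. Then the long side is w√2 and w · w√2 = 10⁶ mm².
w² = 10⁶/√2, so w = 1000 / 2^(1/4) ≈ 840.9 mm; long side = 1000 · 2^(1/4) ≈ 1189.2 mm.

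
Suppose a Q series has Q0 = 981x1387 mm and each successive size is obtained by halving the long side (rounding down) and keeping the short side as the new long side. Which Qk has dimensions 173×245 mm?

Q0: 981 × 1387 mm
Q1: 693 × 981 mm
Q2: 490 × 693 mm
Q3: 346 × 490 mm
Q4: 245 × 346 mm
Q5: 173 × 245 mm
Q6: 122 × 173 mm
→ matches Q5.

Q5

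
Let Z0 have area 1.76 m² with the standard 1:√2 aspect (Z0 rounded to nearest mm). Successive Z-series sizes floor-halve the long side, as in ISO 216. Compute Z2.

558 × 789 mm

Let Z0's short side be w mm. w · w√2 = 1.76 m² = 1,760,000 mm², so w ≈ 1115.6 mm and w√2 ≈ 1577.7 mm → Z0 = 1116 × 1578 mm.
Z1: ⌊1578/2⌋ × 1116 = 789 × 1116 mm
Z2: ⌊1116/2⌋ × 789 = 558 × 789 mm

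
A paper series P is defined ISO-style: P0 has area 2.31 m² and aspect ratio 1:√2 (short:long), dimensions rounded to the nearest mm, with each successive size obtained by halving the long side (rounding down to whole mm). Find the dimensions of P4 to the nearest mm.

Let P0's short side be w mm. w · w√2 = 2.31 m² = 2,310,000 mm², so w ≈ 1278.1 mm and w√2 ≈ 1807.4 mm → P0 = 1278 × 1807 mm.
P1: ⌊1807/2⌋ × 1278 = 903 × 1278 mm
P2: ⌊1278/2⌋ × 903 = 639 × 903 mm
P3: ⌊903/2⌋ × 639 = 451 × 639 mm
P4: ⌊639/2⌋ × 451 = 319 × 451 mm

319 × 451 mm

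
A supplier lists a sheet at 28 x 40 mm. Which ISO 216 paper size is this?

C10 (28 × 40 mm)

Aspect ratio 40/28 ≈ 1.429 — close to the ISO √2 ≈ 1.414.
In the C-series (envelope sizes, between A and B): C10 = 28 × 40 mm.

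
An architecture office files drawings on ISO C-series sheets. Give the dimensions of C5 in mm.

C0 = 917 × 1297 mm (C0 is the geometric mean of A0 and B0, aspect 1:√2).
C1: ⌊1297/2⌋ × 917 = 648 × 917 mm
C2: ⌊917/2⌋ × 648 = 458 × 648 mm
C3: ⌊648/2⌋ × 458 = 324 × 458 mm
C4: ⌊458/2⌋ × 324 = 229 × 324 mm
C5: ⌊324/2⌋ × 229 = 162 × 229 mm

162 × 229 mm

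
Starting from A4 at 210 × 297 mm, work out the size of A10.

26 × 37 mm

A5: ⌊297/2⌋ × 210 = 148 × 210 mm
A6: ⌊210/2⌋ × 148 = 105 × 148 mm
A7: ⌊148/2⌋ × 105 = 74 × 105 mm
A8: ⌊105/2⌋ × 74 = 52 × 74 mm
A9: ⌊74/2⌋ × 52 = 37 × 52 mm
A10: ⌊52/2⌋ × 37 = 26 × 37 mm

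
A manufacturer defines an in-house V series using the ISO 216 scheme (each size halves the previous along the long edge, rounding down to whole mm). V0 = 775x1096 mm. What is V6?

V1 = 548 × 775 mm (from V0 by 1 halving).
V2: ⌊775/2⌋ × 548 = 387 × 548 mm
V3: ⌊548/2⌋ × 387 = 274 × 387 mm
V4: ⌊387/2⌋ × 274 = 193 × 274 mm
V5: ⌊274/2⌋ × 193 = 137 × 193 mm
V6: ⌊193/2⌋ × 137 = 96 × 137 mm

96 × 137 mm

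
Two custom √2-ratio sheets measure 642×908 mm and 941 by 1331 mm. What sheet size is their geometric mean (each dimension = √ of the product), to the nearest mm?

777 × 1099 mm

Short side: √(642 · 941) = √604122 ≈ 777.3 → 777 mm
Long side: √(908 · 1331) = √1208548 ≈ 1099.3 → 1099 mm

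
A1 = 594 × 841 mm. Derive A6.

105 × 148 mm

A2: ⌊841/2⌋ × 594 = 420 × 594 mm
A3: ⌊594/2⌋ × 420 = 297 × 420 mm
A4: ⌊420/2⌋ × 297 = 210 × 297 mm
A5: ⌊297/2⌋ × 210 = 148 × 210 mm
A6: ⌊210/2⌋ × 148 = 105 × 148 mm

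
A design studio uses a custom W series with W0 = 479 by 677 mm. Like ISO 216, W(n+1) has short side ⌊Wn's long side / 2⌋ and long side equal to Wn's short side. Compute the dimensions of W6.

59 × 84 mm

W1 = 338 × 479 mm (from W0 by 1 halving).
W2: ⌊479/2⌋ × 338 = 239 × 338 mm
W3: ⌊338/2⌋ × 239 = 169 × 239 mm
W4: ⌊239/2⌋ × 169 = 119 × 169 mm
W5: ⌊169/2⌋ × 119 = 84 × 119 mm
W6: ⌊119/2⌋ × 84 = 59 × 84 mm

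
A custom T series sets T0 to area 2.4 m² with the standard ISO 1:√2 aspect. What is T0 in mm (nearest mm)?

Let the short side be w mm. Then w · w√2 = 2.4 m² = 2,400,000 mm².
w² = 2,400,000/√2, so w ≈ 1302.7 mm; long side = w√2 ≈ 1842.3 mm.

1303 × 1842 mm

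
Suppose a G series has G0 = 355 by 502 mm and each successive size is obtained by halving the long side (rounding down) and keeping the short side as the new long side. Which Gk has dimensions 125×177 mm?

G0: 355 × 502 mm
G1: 251 × 355 mm
G2: 177 × 251 mm
G3: 125 × 177 mm
G4: 88 × 125 mm
→ matches G3.

G3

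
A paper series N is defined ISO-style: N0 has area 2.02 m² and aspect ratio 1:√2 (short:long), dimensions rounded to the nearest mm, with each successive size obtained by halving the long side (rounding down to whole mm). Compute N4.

298 × 422 mm

Let N0's short side be w mm. w · w√2 = 2.02 m² = 2,020,000 mm², so w ≈ 1195.1 mm and w√2 ≈ 1690.2 mm → N0 = 1195 × 1690 mm.
N1: ⌊1690/2⌋ × 1195 = 845 × 1195 mm
N2: ⌊1195/2⌋ × 845 = 597 × 845 mm
N3: ⌊845/2⌋ × 597 = 422 × 597 mm
N4: ⌊597/2⌋ × 422 = 298 × 422 mm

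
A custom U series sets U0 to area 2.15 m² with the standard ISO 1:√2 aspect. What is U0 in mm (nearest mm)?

1233 × 1744 mm

Let the short side be w mm. Then w · w√2 = 2.15 m² = 2,150,000 mm².
w² = 2,150,000/√2, so w ≈ 1233.0 mm; long side = w√2 ≈ 1743.7 mm.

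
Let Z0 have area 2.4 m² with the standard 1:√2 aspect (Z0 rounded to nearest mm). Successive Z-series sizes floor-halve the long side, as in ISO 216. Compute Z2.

Let Z0's short side be w mm. w · w√2 = 2.4 m² = 2,400,000 mm², so w ≈ 1302.7 mm and w√2 ≈ 1842.3 mm → Z0 = 1303 × 1842 mm.
Z1: ⌊1842/2⌋ × 1303 = 921 × 1303 mm
Z2: ⌊1303/2⌋ × 921 = 651 × 921 mm

651 × 921 mm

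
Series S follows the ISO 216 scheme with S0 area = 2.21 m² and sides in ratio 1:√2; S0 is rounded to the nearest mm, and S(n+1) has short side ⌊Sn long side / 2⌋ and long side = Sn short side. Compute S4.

312 × 442 mm

Let S0's short side be w mm. w · w√2 = 2.21 m² = 2,210,000 mm², so w ≈ 1250.1 mm and w√2 ≈ 1767.9 mm → S0 = 1250 × 1768 mm.
S1: ⌊1768/2⌋ × 1250 = 884 × 1250 mm
S2: ⌊1250/2⌋ × 884 = 625 × 884 mm
S3: ⌊884/2⌋ × 625 = 442 × 625 mm
S4: ⌊625/2⌋ × 442 = 312 × 442 mm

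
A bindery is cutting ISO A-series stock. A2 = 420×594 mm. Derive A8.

A3: ⌊594/2⌋ × 420 = 297 × 420 mm
A4: ⌊420/2⌋ × 297 = 210 × 297 mm
A5: ⌊297/2⌋ × 210 = 148 × 210 mm
A6: ⌊210/2⌋ × 148 = 105 × 148 mm
A7: ⌊148/2⌋ × 105 = 74 × 105 mm
A8: ⌊105/2⌋ × 74 = 52 × 74 mm

52 × 74 mm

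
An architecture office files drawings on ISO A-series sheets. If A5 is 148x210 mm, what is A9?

37 × 52 mm

A6: ⌊210/2⌋ × 148 = 105 × 148 mm
A7: ⌊148/2⌋ × 105 = 74 × 105 mm
A8: ⌊105/2⌋ × 74 = 52 × 74 mm
A9: ⌊74/2⌋ × 52 = 37 × 52 mm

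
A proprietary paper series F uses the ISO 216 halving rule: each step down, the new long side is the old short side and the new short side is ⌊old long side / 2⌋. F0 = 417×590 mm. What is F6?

F1 = 295 × 417 mm (from F0 by 1 halving).
F2: ⌊417/2⌋ × 295 = 208 × 295 mm
F3: ⌊295/2⌋ × 208 = 147 × 208 mm
F4: ⌊208/2⌋ × 147 = 104 × 147 mm
F5: ⌊147/2⌋ × 104 = 73 × 104 mm
F6: ⌊104/2⌋ × 73 = 52 × 73 mm

52 × 73 mm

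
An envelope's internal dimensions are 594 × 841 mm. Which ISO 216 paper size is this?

Aspect ratio 841/594 ≈ 1.416 — close to the ISO √2 ≈ 1.414.
In the A-series (A0 area = 1 m²): A1 = 594 × 841 mm.

A1 (594 × 841 mm)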